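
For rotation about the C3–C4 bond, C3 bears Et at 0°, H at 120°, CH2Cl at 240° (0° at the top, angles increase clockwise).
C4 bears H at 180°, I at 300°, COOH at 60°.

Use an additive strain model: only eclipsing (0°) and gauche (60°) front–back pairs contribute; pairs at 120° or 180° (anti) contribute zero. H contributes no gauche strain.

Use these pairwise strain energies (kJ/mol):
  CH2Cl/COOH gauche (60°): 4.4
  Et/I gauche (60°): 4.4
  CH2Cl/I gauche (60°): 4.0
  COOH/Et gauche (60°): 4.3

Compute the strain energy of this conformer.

This conformer (staggered): Et–I gauche, Et–COOH gauche, CH2Cl–I gauche; 4.4 + 4.3 + 4.0 = 12.7 kJ/mol.

12.7 kJ/mol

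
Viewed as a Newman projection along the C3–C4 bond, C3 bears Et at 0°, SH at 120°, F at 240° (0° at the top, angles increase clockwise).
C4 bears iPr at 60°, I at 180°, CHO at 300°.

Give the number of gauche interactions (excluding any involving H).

Non-H gauche pairs: Et(0°)/iPr(60°); Et(0°)/CHO(300°); SH(120°)/iPr(60°); SH(120°)/I(180°); F(240°)/I(180°); F(240°)/CHO(300°) — 6 interactions.

6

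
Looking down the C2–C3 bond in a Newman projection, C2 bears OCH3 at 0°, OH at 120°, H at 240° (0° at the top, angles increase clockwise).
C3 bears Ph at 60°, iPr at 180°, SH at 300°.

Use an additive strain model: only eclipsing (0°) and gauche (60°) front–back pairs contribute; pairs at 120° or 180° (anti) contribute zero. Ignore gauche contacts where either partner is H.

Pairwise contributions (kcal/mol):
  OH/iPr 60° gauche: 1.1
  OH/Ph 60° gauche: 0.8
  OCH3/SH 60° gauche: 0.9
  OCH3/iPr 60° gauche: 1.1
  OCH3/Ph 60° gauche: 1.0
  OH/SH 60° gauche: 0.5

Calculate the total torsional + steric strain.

This conformer is staggered. OCH3 at 0° is gauche with Ph at 60° (1.0); OCH3 at 0° is gauche with SH at 300° (0.9); OH at 120° is gauche with Ph at 60° (0.8); OH at 120° is gauche with iPr at 180° (1.1). Total 3.8 kcal/mol.

3.8 kcal/mol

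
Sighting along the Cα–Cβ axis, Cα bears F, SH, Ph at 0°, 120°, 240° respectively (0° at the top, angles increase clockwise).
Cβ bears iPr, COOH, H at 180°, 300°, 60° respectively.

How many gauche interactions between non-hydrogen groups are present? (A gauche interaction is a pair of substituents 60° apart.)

Non-H gauche pairs: F(0°)/COOH(300°); SH(120°)/iPr(180°); Ph(240°)/iPr(180°); Ph(240°)/COOH(300°) — 4 interactions.

4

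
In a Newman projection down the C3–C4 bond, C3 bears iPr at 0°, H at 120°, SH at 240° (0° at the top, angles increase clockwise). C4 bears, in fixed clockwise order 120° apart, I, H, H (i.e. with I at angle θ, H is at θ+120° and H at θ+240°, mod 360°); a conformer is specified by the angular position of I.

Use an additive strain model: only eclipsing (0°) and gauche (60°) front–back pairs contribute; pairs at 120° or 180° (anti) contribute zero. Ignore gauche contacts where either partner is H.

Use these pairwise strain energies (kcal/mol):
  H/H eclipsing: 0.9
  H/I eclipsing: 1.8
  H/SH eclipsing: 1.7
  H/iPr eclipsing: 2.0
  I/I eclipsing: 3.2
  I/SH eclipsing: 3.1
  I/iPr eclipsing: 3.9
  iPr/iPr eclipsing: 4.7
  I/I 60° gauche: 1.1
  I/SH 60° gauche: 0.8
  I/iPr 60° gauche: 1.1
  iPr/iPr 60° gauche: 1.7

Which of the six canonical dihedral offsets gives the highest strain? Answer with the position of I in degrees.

0°

I at 0° (eclipsed): iPr–I eclipsed, H–H eclipsed, SH–H eclipsed; 3.9 + 0.9 + 1.7 = 6.5 kcal/mol.
I at 60° (staggered): iPr–I gauche; 1.1 = 1.1 kcal/mol.
I at 120° (eclipsed): iPr–H eclipsed, H–I eclipsed, SH–H eclipsed; 2.0 + 1.8 + 1.7 = 5.5 kcal/mol.
I at 180° (staggered): SH–I gauche; 0.8 = 0.8 kcal/mol.
I at 240° (eclipsed): iPr–H eclipsed, H–H eclipsed, SH–I eclipsed; 2.0 + 0.9 + 3.1 = 6.0 kcal/mol.
I at 300° (staggered): iPr–I gauche, SH–I gauche; 1.1 + 0.8 = 1.9 kcal/mol.
The maximum (6.5 kcal/mol) occurs with I at 0°.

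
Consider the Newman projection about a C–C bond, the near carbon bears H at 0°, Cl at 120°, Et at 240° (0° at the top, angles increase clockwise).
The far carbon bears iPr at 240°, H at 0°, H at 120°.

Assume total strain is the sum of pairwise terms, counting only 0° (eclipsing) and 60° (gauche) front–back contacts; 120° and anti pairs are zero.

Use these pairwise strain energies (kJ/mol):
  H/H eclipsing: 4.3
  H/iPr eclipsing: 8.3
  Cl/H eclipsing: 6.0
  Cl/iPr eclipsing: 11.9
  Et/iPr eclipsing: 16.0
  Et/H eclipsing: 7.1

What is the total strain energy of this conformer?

26.3 kJ/mol

This conformer (eclipsed): H(0°)/H(0°) eclipsed 4.3; Cl(120°)/H(120°) eclipsed 6.0; Et(240°)/iPr(240°) eclipsed 16.0 → 26.3 kJ/mol.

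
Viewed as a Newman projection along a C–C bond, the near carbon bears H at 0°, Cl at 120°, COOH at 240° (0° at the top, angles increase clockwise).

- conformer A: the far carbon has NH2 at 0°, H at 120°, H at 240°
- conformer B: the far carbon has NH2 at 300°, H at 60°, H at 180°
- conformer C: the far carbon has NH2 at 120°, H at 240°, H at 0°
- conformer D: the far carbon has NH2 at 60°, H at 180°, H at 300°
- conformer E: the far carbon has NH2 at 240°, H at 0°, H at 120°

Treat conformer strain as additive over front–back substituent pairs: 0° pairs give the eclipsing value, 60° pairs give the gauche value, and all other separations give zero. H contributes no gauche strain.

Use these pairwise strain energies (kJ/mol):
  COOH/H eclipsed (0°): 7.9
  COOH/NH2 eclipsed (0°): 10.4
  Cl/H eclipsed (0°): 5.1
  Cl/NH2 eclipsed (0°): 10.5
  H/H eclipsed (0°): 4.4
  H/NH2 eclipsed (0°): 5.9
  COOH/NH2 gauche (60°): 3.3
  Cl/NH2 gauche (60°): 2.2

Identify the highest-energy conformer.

A (eclipsed): H(0°)/NH2(0°) eclipsed 5.9; Cl(120°)/H(120°) eclipsed 5.1; COOH(240°)/H(240°) eclipsed 7.9 → 18.9 kJ/mol.
B (staggered): COOH(240°)/NH2(300°) gauche 3.3 → 3.3 kJ/mol.
C (eclipsed): H(0°)/H(0°) eclipsed 4.4; Cl(120°)/NH2(120°) eclipsed 10.5; COOH(240°)/H(240°) eclipsed 7.9 → 22.8 kJ/mol.
D (staggered): Cl(120°)/NH2(60°) gauche 2.2 → 2.2 kJ/mol.
E (eclipsed): H(0°)/H(0°) eclipsed 4.4; Cl(120°)/H(120°) eclipsed 5.1; COOH(240°)/NH2(240°) eclipsed 10.4 → 19.9 kJ/mol.
C has the highest total (22.8 kJ/mol).

C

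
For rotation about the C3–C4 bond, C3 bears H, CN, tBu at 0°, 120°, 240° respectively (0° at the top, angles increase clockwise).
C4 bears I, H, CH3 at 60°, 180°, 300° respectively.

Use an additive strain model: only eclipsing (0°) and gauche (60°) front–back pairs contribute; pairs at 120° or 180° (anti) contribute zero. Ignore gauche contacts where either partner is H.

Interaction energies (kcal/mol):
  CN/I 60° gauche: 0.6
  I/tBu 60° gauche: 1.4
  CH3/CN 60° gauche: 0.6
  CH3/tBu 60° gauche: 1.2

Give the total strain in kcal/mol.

This conformer (staggered): CN(120°)/I(60°) gauche 0.6; tBu(240°)/CH3(300°) gauche 1.2 → 1.8 kcal/mol.

1.8 kcal/mol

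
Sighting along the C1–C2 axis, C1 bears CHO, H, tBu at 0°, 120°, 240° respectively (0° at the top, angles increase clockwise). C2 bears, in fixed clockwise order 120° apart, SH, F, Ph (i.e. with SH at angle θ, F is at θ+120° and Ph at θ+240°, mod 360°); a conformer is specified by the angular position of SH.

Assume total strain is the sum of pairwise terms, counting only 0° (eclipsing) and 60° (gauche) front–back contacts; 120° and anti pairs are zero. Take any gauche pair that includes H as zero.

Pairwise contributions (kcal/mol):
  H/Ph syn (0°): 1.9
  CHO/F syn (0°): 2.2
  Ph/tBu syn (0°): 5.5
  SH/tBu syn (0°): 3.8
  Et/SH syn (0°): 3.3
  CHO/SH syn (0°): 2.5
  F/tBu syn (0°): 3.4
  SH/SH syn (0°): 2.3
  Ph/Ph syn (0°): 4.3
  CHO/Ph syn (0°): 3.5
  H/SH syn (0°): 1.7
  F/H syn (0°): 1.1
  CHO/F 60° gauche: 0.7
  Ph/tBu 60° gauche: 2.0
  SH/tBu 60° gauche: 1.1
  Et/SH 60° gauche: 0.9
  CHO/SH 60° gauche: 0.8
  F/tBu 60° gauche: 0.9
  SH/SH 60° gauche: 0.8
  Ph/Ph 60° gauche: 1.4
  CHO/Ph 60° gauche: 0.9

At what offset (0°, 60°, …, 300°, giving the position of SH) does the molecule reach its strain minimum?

SH at 0° (eclipsed): CHO(0°)/SH(0°) eclipsed 2.5; H(120°)/F(120°) eclipsed 1.1; tBu(240°)/Ph(240°) eclipsed 5.5 → 9.1 kcal/mol.
SH at 60° (staggered): CHO(0°)/SH(60°) gauche 0.8; CHO(0°)/Ph(300°) gauche 0.9; tBu(240°)/F(180°) gauche 0.9; tBu(240°)/Ph(300°) gauche 2.0 → 4.6 kcal/mol.
SH at 120° (eclipsed): CHO(0°)/Ph(0°) eclipsed 3.5; H(120°)/SH(120°) eclipsed 1.7; tBu(240°)/F(240°) eclipsed 3.4 → 8.6 kcal/mol.
SH at 180° (staggered): CHO(0°)/F(300°) gauche 0.7; CHO(0°)/Ph(60°) gauche 0.9; tBu(240°)/SH(180°) gauche 1.1; tBu(240°)/F(300°) gauche 0.9 → 3.6 kcal/mol.
SH at 240° (eclipsed): CHO(0°)/F(0°) eclipsed 2.2; H(120°)/Ph(120°) eclipsed 1.9; tBu(240°)/SH(240°) eclipsed 3.8 → 7.9 kcal/mol.
SH at 300° (staggered): CHO(0°)/SH(300°) gauche 0.8; CHO(0°)/F(60°) gauche 0.7; tBu(240°)/SH(300°) gauche 1.1; tBu(240°)/Ph(180°) gauche 2.0 → 4.6 kcal/mol.
The minimum (3.6 kcal/mol) occurs with SH at 180°.

180°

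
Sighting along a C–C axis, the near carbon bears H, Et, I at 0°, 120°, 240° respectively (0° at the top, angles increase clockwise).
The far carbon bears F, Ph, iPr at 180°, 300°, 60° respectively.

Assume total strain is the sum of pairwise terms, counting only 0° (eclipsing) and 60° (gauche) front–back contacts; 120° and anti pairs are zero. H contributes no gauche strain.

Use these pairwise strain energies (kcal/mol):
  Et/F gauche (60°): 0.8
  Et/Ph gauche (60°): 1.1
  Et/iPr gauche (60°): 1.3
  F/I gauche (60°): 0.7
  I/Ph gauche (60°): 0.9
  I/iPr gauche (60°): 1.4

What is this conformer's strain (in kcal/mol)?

3.7 kcal/mol

This conformer (staggered): Et–F gauche, Et–iPr gauche, I–F gauche, I–Ph gauche; 0.8 + 1.3 + 0.7 + 0.9 = 3.7 kcal/mol.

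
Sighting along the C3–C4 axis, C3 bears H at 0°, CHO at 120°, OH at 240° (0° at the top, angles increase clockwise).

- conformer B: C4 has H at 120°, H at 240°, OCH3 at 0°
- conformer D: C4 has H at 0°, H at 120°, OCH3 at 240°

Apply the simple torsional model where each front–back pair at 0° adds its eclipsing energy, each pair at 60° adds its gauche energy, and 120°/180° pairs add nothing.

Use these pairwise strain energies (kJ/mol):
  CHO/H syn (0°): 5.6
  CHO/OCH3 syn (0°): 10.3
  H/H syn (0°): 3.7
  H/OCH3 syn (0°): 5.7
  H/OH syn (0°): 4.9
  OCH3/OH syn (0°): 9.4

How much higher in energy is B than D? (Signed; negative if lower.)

B (eclipsed): H(0°)/OCH3(0°) eclipsed 5.7; CHO(120°)/H(120°) eclipsed 5.6; OH(240°)/H(240°) eclipsed 4.9 → 16.2 kJ/mol.
D (eclipsed): H(0°)/H(0°) eclipsed 3.7; CHO(120°)/H(120°) eclipsed 5.6; OH(240°)/OCH3(240°) eclipsed 9.4 → 18.7 kJ/mol.
E(B) − E(D) = 16.2 − 18.7 = -2.5 kJ/mol.

-2.5 kJ/mol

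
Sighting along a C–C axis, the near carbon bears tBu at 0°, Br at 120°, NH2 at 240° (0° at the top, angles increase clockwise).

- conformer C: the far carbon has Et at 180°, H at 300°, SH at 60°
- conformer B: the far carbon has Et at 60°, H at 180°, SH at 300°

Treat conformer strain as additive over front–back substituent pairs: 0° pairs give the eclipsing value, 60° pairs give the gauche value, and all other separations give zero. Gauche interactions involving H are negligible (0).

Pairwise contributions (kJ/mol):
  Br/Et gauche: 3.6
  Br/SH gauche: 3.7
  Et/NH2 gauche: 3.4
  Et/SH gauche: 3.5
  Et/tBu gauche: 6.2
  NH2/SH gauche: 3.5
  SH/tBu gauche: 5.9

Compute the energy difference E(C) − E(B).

-2.6 kJ/mol

C (staggered): tBu–SH gauche, Br–Et gauche, Br–SH gauche, NH2–Et gauche; 5.9 + 3.6 + 3.7 + 3.4 = 16.6 kJ/mol.
B (staggered): tBu–Et gauche, tBu–SH gauche, Br–Et gauche, NH2–SH gauche; 6.2 + 5.9 + 3.6 + 3.5 = 19.2 kJ/mol.
E(C) − E(B) = 16.6 − 19.2 = -2.6 kJ/mol.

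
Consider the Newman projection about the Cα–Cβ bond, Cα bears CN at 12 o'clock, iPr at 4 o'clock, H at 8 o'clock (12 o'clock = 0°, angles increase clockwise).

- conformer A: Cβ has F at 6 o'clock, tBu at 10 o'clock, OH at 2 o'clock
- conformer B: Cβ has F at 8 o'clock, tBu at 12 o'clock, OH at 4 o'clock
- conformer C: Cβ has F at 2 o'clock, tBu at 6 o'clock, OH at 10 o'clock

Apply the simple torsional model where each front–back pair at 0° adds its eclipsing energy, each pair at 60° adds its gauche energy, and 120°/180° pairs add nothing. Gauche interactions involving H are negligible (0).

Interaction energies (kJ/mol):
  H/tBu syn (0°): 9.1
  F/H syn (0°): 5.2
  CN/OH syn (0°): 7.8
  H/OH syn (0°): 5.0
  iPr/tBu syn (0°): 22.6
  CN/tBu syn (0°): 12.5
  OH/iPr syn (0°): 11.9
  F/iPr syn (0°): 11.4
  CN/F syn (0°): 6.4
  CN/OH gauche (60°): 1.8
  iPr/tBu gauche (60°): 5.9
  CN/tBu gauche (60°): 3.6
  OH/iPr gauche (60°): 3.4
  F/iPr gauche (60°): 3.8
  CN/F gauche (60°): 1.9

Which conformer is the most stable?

A

A is staggered. CN at 0° is gauche with tBu at 300° (3.6); CN at 0° is gauche with OH at 60° (1.8); iPr at 120° is gauche with F at 180° (3.8); iPr at 120° is gauche with OH at 60° (3.4). Total 12.6 kJ/mol.
B is eclipsed. CN at 0° is eclipsed with tBu at 0° (12.5); iPr at 120° is eclipsed with OH at 120° (11.9); H at 240° is eclipsed with F at 240° (5.2). Total 29.6 kJ/mol.
C is staggered. CN at 0° is gauche with F at 60° (1.9); CN at 0° is gauche with OH at 300° (1.8); iPr at 120° is gauche with F at 60° (3.8); iPr at 120° is gauche with tBu at 180° (5.9). Total 13.4 kJ/mol.
A has the lowest total (12.6 kJ/mol).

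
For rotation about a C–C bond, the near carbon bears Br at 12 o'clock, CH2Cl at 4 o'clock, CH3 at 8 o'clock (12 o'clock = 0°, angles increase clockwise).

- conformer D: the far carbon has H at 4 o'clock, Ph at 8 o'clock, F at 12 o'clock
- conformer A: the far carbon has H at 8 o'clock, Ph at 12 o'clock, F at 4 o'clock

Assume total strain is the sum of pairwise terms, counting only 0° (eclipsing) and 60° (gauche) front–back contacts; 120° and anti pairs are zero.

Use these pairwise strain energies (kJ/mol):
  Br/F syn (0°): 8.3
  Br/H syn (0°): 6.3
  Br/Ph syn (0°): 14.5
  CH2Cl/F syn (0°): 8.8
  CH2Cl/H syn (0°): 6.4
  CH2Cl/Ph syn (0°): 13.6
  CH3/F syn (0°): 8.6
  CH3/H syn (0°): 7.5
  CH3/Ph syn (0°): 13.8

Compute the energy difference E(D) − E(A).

-2.3 kJ/mol

D (eclipsed): Br(0°)/F(0°) eclipsed 8.3; CH2Cl(120°)/H(120°) eclipsed 6.4; CH3(240°)/Ph(240°) eclipsed 13.8 → 28.5 kJ/mol.
A (eclipsed): Br(0°)/Ph(0°) eclipsed 14.5; CH2Cl(120°)/F(120°) eclipsed 8.8; CH3(240°)/H(240°) eclipsed 7.5 → 30.8 kJ/mol.
E(D) − E(A) = 28.5 − 30.8 = -2.3 kJ/mol.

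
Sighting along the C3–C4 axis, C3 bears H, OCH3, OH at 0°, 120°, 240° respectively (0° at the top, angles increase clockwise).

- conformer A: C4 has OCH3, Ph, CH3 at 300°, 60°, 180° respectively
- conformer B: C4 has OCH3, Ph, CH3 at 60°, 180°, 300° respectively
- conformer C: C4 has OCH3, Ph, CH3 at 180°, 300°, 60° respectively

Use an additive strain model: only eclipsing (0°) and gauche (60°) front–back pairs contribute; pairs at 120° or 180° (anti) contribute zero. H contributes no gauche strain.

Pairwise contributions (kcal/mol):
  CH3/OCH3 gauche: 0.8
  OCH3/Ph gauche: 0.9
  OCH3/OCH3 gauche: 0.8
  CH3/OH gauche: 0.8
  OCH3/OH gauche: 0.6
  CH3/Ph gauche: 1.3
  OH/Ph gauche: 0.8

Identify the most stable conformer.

C

A (staggered): OCH3–Ph gauche, OCH3–CH3 gauche, OH–OCH3 gauche, OH–CH3 gauche; 0.9 + 0.8 + 0.6 + 0.8 = 3.1 kcal/mol.
B (staggered): OCH3–OCH3 gauche, OCH3–Ph gauche, OH–Ph gauche, OH–CH3 gauche; 0.8 + 0.9 + 0.8 + 0.8 = 3.3 kcal/mol.
C (staggered): OCH3–OCH3 gauche, OCH3–CH3 gauche, OH–OCH3 gauche, OH–Ph gauche; 0.8 + 0.8 + 0.6 + 0.8 = 3.0 kcal/mol.
C has the lowest total (3.0 kcal/mol).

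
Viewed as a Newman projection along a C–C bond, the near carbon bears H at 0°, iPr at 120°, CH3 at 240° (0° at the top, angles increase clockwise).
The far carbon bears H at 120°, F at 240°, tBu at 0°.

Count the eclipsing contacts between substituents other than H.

Non-H eclipsing pairs: CH3(240°)/F(240°) — 1 interaction.

1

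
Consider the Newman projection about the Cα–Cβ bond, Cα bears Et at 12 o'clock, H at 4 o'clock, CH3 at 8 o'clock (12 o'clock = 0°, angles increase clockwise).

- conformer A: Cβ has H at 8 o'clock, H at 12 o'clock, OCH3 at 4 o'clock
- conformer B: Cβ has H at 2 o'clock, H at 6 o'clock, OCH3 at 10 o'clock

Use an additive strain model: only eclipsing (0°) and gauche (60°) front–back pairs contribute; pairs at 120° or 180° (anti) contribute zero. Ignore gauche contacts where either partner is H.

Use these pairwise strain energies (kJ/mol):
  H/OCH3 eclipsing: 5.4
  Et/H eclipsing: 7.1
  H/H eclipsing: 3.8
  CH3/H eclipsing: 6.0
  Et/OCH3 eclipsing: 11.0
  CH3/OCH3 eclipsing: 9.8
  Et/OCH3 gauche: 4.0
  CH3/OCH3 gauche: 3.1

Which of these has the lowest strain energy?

B

A (eclipsed): Et–H eclipsed, H–OCH3 eclipsed, CH3–H eclipsed; 7.1 + 5.4 + 6.0 = 18.5 kJ/mol.
B (staggered): Et–OCH3 gauche, CH3–OCH3 gauche; 4.0 + 3.1 = 7.1 kJ/mol.
B has the lowest total (7.1 kJ/mol).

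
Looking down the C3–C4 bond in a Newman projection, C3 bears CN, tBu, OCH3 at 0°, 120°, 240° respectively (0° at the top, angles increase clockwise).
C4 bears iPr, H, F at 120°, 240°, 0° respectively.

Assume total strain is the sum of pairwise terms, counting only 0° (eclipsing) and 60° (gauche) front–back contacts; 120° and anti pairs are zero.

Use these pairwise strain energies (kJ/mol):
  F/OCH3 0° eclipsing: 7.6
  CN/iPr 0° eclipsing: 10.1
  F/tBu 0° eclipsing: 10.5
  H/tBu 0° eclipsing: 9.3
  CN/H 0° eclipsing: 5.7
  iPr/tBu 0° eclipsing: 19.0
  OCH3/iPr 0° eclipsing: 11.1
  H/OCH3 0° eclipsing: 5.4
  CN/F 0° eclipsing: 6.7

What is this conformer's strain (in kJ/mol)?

31.1 kJ/mol

This conformer is eclipsed. CN at 0° is eclipsed with F at 0° (6.7); tBu at 120° is eclipsed with iPr at 120° (19.0); OCH3 at 240° is eclipsed with H at 240° (5.4). Total 31.1 kJ/mol.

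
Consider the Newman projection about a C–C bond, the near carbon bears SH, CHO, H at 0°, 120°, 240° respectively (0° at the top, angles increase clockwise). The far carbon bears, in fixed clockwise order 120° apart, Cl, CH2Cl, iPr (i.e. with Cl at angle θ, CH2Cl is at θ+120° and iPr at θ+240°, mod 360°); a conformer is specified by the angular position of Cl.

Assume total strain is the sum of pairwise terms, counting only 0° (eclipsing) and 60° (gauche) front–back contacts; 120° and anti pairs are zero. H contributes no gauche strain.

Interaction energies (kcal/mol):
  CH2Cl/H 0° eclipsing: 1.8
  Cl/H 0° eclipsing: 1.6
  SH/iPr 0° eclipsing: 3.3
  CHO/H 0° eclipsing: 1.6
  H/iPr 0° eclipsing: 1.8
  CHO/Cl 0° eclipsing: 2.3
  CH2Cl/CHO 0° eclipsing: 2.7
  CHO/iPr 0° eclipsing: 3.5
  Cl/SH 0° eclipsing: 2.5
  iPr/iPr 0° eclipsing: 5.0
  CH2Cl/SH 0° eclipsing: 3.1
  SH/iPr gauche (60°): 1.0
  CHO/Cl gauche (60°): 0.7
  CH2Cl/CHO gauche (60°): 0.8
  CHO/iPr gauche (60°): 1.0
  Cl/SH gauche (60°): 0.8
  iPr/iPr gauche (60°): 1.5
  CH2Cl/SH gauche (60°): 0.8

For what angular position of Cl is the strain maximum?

Cl at 0° is eclipsed. SH at 0° is eclipsed with Cl at 0° (2.5); CHO at 120° is eclipsed with CH2Cl at 120° (2.7); H at 240° is eclipsed with iPr at 240° (1.8). Total 7.0 kcal/mol.
Cl at 60° is staggered. SH at 0° is gauche with Cl at 60° (0.8); SH at 0° is gauche with iPr at 300° (1.0); CHO at 120° is gauche with Cl at 60° (0.7); CHO at 120° is gauche with CH2Cl at 180° (0.8). Total 3.3 kcal/mol.
Cl at 120° is eclipsed. SH at 0° is eclipsed with iPr at 0° (3.3); CHO at 120° is eclipsed with Cl at 120° (2.3); H at 240° is eclipsed with CH2Cl at 240° (1.8). Total 7.4 kcal/mol.
Cl at 180° is staggered. SH at 0° is gauche with CH2Cl at 300° (0.8); SH at 0° is gauche with iPr at 60° (1.0); CHO at 120° is gauche with Cl at 180° (0.7); CHO at 120° is gauche with iPr at 60° (1.0). Total 3.5 kcal/mol.
Cl at 240° is eclipsed. SH at 0° is eclipsed with CH2Cl at 0° (3.1); CHO at 120° is eclipsed with iPr at 120° (3.5); H at 240° is eclipsed with Cl at 240° (1.6). Total 8.2 kcal/mol.
Cl at 300° is staggered. SH at 0° is gauche with Cl at 300° (0.8); SH at 0° is gauche with CH2Cl at 60° (0.8); CHO at 120° is gauche with CH2Cl at 60° (0.8); CHO at 120° is gauche with iPr at 180° (1.0). Total 3.4 kcal/mol.
The maximum (8.2 kcal/mol) occurs with Cl at 240°.

240°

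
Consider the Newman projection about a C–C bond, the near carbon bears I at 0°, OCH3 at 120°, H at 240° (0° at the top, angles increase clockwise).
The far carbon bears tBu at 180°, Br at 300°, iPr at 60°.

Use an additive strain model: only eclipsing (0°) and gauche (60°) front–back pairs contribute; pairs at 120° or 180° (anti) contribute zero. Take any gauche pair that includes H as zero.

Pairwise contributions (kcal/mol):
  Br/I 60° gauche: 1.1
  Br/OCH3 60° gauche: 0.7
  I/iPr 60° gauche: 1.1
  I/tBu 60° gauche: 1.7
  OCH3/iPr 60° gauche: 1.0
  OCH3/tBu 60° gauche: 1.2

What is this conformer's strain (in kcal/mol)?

4.4 kcal/mol

This conformer is staggered. I at 0° is gauche with Br at 300° (1.1); I at 0° is gauche with iPr at 60° (1.1); OCH3 at 120° is gauche with tBu at 180° (1.2); OCH3 at 120° is gauche with iPr at 60° (1.0). Total 4.4 kcal/mol.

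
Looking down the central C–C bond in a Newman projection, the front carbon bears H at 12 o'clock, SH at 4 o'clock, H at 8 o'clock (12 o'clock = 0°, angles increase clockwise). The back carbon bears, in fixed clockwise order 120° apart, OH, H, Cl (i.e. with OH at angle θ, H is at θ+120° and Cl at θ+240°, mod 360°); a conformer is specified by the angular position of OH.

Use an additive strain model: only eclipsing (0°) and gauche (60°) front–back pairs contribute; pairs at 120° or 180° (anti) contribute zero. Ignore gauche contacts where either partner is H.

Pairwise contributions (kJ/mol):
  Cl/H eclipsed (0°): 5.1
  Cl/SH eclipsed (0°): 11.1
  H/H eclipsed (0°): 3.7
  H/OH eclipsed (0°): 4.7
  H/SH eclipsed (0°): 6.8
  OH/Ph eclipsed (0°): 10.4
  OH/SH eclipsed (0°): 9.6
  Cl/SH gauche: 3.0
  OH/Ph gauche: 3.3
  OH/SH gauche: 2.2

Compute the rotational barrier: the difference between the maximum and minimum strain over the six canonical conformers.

OH at 0° is eclipsed. H at 0° is eclipsed with OH at 0° (4.7); SH at 120° is eclipsed with H at 120° (6.8); H at 240° is eclipsed with Cl at 240° (5.1). Total 16.6 kJ/mol.
OH at 60° is staggered. SH at 120° is gauche with OH at 60° (2.2). Total 2.2 kJ/mol.
OH at 120° is eclipsed. H at 0° is eclipsed with Cl at 0° (5.1); SH at 120° is eclipsed with OH at 120° (9.6); H at 240° is eclipsed with H at 240° (3.7). Total 18.4 kJ/mol.
OH at 180° is staggered. SH at 120° is gauche with OH at 180° (2.2); SH at 120° is gauche with Cl at 60° (3.0). Total 5.2 kJ/mol.
OH at 240° is eclipsed. H at 0° is eclipsed with H at 0° (3.7); SH at 120° is eclipsed with Cl at 120° (11.1); H at 240° is eclipsed with OH at 240° (4.7). Total 19.5 kJ/mol.
OH at 300° is staggered. SH at 120° is gauche with Cl at 180° (3.0). Total 3.0 kJ/mol.
Max at 240° (19.5 kJ/mol), min at 60° (2.2 kJ/mol); barrier = 17.3 kJ/mol.

17.3 kJ/mol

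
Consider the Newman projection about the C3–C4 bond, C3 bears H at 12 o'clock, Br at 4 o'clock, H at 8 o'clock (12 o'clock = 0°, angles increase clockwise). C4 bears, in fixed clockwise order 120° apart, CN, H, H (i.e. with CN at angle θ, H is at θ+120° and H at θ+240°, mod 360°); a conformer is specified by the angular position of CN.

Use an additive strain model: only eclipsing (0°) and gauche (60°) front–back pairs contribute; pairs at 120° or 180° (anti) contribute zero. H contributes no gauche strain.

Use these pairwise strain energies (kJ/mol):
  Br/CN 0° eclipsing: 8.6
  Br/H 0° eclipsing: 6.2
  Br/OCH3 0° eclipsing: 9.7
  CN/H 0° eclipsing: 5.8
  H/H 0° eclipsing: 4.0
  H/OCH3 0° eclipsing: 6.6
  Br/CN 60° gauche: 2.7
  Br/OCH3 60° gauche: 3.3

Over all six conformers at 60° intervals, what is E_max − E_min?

16.6 kJ/mol

CN at 0° (eclipsed): H(0°)/CN(0°) eclipsed 5.8; Br(120°)/H(120°) eclipsed 6.2; H(240°)/H(240°) eclipsed 4.0 → 16.0 kJ/mol.
CN at 60° (staggered): Br(120°)/CN(60°) gauche 2.7 → 2.7 kJ/mol.
CN at 120° (eclipsed): H(0°)/H(0°) eclipsed 4.0; Br(120°)/CN(120°) eclipsed 8.6; H(240°)/H(240°) eclipsed 4.0 → 16.6 kJ/mol.
CN at 180° (staggered): Br(120°)/CN(180°) gauche 2.7 → 2.7 kJ/mol.
CN at 240° (eclipsed): H(0°)/H(0°) eclipsed 4.0; Br(120°)/H(120°) eclipsed 6.2; H(240°)/CN(240°) eclipsed 5.8 → 16.0 kJ/mol.
CN at 300° (staggered): no non-H gauche contacts → 0.0 kJ/mol.
Max at 120° (16.6 kJ/mol), min at 300° (0.0 kJ/mol); barrier = 16.6 kJ/mol.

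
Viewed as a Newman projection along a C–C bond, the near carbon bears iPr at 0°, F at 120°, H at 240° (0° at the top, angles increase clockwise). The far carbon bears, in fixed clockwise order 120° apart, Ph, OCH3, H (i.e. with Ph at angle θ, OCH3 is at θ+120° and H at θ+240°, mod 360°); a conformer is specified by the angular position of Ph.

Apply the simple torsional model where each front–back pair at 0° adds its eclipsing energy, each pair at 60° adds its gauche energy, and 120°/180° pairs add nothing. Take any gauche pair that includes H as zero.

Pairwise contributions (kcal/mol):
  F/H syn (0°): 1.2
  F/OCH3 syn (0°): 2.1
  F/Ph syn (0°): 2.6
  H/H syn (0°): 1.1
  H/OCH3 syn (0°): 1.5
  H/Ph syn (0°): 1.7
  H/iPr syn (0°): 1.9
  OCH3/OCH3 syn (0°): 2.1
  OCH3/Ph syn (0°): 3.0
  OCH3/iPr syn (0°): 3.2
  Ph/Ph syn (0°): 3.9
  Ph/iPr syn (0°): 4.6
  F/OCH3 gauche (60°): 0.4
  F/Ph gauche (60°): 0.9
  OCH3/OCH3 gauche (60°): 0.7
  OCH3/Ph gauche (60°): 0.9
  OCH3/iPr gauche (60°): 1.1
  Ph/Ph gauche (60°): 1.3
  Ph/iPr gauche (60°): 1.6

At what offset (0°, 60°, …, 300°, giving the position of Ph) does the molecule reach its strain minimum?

Ph at 0° (eclipsed): iPr(0°)/Ph(0°) eclipsed 4.6; F(120°)/OCH3(120°) eclipsed 2.1; H(240°)/H(240°) eclipsed 1.1 → 7.8 kcal/mol.
Ph at 60° (staggered): iPr(0°)/Ph(60°) gauche 1.6; F(120°)/Ph(60°) gauche 0.9; F(120°)/OCH3(180°) gauche 0.4 → 2.9 kcal/mol.
Ph at 120° (eclipsed): iPr(0°)/H(0°) eclipsed 1.9; F(120°)/Ph(120°) eclipsed 2.6; H(240°)/OCH3(240°) eclipsed 1.5 → 6.0 kcal/mol.
Ph at 180° (staggered): iPr(0°)/OCH3(300°) gauche 1.1; F(120°)/Ph(180°) gauche 0.9 → 2.0 kcal/mol.
Ph at 240° (eclipsed): iPr(0°)/OCH3(0°) eclipsed 3.2; F(120°)/H(120°) eclipsed 1.2; H(240°)/Ph(240°) eclipsed 1.7 → 6.1 kcal/mol.
Ph at 300° (staggered): iPr(0°)/Ph(300°) gauche 1.6; iPr(0°)/OCH3(60°) gauche 1.1; F(120°)/OCH3(60°) gauche 0.4 → 3.1 kcal/mol.
The minimum (2.0 kcal/mol) occurs with Ph at 180°.

180°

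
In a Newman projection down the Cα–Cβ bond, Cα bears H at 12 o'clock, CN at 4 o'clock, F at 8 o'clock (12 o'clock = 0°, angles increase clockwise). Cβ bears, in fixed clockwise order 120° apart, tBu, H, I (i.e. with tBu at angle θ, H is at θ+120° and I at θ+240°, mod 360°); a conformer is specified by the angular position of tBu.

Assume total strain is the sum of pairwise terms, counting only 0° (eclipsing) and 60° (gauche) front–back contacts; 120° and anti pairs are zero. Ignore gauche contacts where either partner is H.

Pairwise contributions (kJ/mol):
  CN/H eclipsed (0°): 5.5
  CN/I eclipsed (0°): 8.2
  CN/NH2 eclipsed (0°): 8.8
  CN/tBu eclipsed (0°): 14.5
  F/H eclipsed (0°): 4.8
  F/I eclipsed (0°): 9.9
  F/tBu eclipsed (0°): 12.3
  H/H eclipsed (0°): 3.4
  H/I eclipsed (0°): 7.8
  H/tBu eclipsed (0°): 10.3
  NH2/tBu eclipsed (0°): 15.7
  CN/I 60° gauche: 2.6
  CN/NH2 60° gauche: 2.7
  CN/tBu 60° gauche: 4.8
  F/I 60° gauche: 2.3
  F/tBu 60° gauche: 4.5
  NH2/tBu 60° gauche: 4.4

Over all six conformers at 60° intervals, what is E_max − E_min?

20.0 kJ/mol

tBu at 0° (eclipsed): H(0°)/tBu(0°) eclipsed 10.3; CN(120°)/H(120°) eclipsed 5.5; F(240°)/I(240°) eclipsed 9.9 → 25.7 kJ/mol.
tBu at 60° (staggered): CN(120°)/tBu(60°) gauche 4.8; F(240°)/I(300°) gauche 2.3 → 7.1 kJ/mol.
tBu at 120° (eclipsed): H(0°)/I(0°) eclipsed 7.8; CN(120°)/tBu(120°) eclipsed 14.5; F(240°)/H(240°) eclipsed 4.8 → 27.1 kJ/mol.
tBu at 180° (staggered): CN(120°)/tBu(180°) gauche 4.8; CN(120°)/I(60°) gauche 2.6; F(240°)/tBu(180°) gauche 4.5 → 11.9 kJ/mol.
tBu at 240° (eclipsed): H(0°)/H(0°) eclipsed 3.4; CN(120°)/I(120°) eclipsed 8.2; F(240°)/tBu(240°) eclipsed 12.3 → 23.9 kJ/mol.
tBu at 300° (staggered): CN(120°)/I(180°) gauche 2.6; F(240°)/tBu(300°) gauche 4.5; F(240°)/I(180°) gauche 2.3 → 9.4 kJ/mol.
Max at 120° (27.1 kJ/mol), min at 60° (7.1 kJ/mol); barrier = 20.0 kJ/mol.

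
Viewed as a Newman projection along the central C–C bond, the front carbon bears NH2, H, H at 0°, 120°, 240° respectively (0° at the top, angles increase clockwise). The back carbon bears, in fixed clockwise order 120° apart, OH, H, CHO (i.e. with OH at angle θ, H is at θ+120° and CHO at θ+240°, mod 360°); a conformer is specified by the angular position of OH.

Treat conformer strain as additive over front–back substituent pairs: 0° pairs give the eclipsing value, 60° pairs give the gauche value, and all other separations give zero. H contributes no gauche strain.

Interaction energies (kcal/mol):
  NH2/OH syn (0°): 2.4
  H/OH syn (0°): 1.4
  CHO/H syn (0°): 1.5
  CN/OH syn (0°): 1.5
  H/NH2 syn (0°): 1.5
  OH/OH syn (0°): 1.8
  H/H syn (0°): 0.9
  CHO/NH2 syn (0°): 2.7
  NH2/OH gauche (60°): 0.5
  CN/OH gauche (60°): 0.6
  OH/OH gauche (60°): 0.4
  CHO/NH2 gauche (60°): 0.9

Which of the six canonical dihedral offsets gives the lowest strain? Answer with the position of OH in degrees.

OH at 0° (eclipsed): NH2(0°)/OH(0°) eclipsed 2.4; H(120°)/H(120°) eclipsed 0.9; H(240°)/CHO(240°) eclipsed 1.5 → 4.8 kcal/mol.
OH at 60° (staggered): NH2(0°)/OH(60°) gauche 0.5; NH2(0°)/CHO(300°) gauche 0.9 → 1.4 kcal/mol.
OH at 120° (eclipsed): NH2(0°)/CHO(0°) eclipsed 2.7; H(120°)/OH(120°) eclipsed 1.4; H(240°)/H(240°) eclipsed 0.9 → 5.0 kcal/mol.
OH at 180° (staggered): NH2(0°)/CHO(60°) gauche 0.9 → 0.9 kcal/mol.
OH at 240° (eclipsed): NH2(0°)/H(0°) eclipsed 1.5; H(120°)/CHO(120°) eclipsed 1.5; H(240°)/OH(240°) eclipsed 1.4 → 4.4 kcal/mol.
OH at 300° (staggered): NH2(0°)/OH(300°) gauche 0.5 → 0.5 kcal/mol.
The minimum (0.5 kcal/mol) occurs with OH at 300°.

300°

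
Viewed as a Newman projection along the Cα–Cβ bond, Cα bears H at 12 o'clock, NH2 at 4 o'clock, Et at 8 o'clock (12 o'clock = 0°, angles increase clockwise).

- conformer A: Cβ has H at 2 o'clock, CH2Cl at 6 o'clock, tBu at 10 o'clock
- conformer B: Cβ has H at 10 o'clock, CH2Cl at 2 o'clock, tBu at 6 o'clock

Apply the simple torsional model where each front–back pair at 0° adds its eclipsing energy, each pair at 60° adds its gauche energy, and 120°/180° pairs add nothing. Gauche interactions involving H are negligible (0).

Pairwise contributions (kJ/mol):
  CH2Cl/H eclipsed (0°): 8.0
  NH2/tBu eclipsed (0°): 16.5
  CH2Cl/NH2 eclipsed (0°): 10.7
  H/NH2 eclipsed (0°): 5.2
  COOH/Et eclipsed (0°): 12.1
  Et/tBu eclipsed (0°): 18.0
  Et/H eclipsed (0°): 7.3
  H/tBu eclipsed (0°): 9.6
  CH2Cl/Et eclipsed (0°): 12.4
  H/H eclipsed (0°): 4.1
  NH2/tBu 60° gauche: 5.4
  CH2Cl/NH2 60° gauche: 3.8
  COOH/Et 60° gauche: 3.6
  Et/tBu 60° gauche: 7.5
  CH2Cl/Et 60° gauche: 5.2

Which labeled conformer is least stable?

B

A is staggered. NH2 at 120° is gauche with CH2Cl at 180° (3.8); Et at 240° is gauche with CH2Cl at 180° (5.2); Et at 240° is gauche with tBu at 300° (7.5). Total 16.5 kJ/mol.
B is staggered. NH2 at 120° is gauche with CH2Cl at 60° (3.8); NH2 at 120° is gauche with tBu at 180° (5.4); Et at 240° is gauche with tBu at 180° (7.5). Total 16.7 kJ/mol.
B has the highest total (16.7 kJ/mol).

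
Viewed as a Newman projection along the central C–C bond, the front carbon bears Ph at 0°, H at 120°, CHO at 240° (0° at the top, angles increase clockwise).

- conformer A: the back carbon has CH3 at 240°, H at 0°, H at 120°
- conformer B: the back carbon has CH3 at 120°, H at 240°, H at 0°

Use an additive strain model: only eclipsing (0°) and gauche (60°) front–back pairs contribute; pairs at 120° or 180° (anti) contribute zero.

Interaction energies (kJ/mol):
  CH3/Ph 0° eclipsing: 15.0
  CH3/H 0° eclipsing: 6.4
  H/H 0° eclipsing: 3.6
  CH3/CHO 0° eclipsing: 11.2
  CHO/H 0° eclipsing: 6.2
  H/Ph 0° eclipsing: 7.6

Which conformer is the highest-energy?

A

A (eclipsed): Ph(0°)/H(0°) eclipsed 7.6; H(120°)/H(120°) eclipsed 3.6; CHO(240°)/CH3(240°) eclipsed 11.2 → 22.4 kJ/mol.
B (eclipsed): Ph(0°)/H(0°) eclipsed 7.6; H(120°)/CH3(120°) eclipsed 6.4; CHO(240°)/H(240°) eclipsed 6.2 → 20.2 kJ/mol.
A has the highest total (22.4 kJ/mol).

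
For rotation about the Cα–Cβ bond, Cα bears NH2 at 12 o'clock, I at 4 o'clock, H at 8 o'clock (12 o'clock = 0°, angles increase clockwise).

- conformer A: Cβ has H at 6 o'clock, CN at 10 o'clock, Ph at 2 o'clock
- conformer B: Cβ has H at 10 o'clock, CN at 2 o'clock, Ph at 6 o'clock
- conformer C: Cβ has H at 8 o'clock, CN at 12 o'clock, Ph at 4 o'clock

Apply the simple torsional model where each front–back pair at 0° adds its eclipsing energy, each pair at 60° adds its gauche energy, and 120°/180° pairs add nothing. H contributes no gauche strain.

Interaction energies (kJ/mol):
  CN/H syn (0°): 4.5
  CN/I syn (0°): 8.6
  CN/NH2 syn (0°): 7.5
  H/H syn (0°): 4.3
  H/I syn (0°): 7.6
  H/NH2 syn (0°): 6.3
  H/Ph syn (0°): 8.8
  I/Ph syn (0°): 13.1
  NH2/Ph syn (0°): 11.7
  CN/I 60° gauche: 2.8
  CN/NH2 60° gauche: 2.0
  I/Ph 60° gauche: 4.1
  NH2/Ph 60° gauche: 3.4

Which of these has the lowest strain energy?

B

A (staggered): NH2–CN gauche, NH2–Ph gauche, I–Ph gauche; 2.0 + 3.4 + 4.1 = 9.5 kJ/mol.
B (staggered): NH2–CN gauche, I–CN gauche, I–Ph gauche; 2.0 + 2.8 + 4.1 = 8.9 kJ/mol.
C (eclipsed): NH2–CN eclipsed, I–Ph eclipsed, H–H eclipsed; 7.5 + 13.1 + 4.3 = 24.9 kJ/mol.
B has the lowest total (8.9 kJ/mol).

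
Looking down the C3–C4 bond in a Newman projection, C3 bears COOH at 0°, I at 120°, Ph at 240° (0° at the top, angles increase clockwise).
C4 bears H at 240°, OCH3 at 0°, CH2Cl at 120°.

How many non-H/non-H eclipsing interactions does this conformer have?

Non-H eclipsing pairs: COOH(0°)/OCH3(0°); I(120°)/CH2Cl(120°) — 2 interactions.

2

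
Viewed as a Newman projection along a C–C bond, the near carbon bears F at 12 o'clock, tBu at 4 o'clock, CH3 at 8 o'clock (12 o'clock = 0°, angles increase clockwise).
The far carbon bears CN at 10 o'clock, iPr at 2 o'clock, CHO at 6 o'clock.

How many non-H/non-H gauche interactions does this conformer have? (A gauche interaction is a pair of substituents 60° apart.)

6

Non-H gauche pairs: F(0°)/CN(300°); F(0°)/iPr(60°); tBu(120°)/iPr(60°); tBu(120°)/CHO(180°); CH3(240°)/CN(300°); CH3(240°)/CHO(180°) — 6 interactions.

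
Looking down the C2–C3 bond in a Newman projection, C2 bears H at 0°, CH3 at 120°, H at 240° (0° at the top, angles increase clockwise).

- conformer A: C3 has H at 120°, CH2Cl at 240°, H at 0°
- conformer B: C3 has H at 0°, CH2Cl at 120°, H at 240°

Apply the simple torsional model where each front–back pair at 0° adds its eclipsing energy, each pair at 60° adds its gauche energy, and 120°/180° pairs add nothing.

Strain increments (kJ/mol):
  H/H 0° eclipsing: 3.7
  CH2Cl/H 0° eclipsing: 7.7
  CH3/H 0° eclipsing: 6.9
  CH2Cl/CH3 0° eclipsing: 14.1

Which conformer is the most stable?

A (eclipsed): H(0°)/H(0°) eclipsed 3.7; CH3(120°)/H(120°) eclipsed 6.9; H(240°)/CH2Cl(240°) eclipsed 7.7 → 18.3 kJ/mol.
B (eclipsed): H(0°)/H(0°) eclipsed 3.7; CH3(120°)/CH2Cl(120°) eclipsed 14.1; H(240°)/H(240°) eclipsed 3.7 → 21.5 kJ/mol.
A has the lowest total (18.3 kJ/mol).

A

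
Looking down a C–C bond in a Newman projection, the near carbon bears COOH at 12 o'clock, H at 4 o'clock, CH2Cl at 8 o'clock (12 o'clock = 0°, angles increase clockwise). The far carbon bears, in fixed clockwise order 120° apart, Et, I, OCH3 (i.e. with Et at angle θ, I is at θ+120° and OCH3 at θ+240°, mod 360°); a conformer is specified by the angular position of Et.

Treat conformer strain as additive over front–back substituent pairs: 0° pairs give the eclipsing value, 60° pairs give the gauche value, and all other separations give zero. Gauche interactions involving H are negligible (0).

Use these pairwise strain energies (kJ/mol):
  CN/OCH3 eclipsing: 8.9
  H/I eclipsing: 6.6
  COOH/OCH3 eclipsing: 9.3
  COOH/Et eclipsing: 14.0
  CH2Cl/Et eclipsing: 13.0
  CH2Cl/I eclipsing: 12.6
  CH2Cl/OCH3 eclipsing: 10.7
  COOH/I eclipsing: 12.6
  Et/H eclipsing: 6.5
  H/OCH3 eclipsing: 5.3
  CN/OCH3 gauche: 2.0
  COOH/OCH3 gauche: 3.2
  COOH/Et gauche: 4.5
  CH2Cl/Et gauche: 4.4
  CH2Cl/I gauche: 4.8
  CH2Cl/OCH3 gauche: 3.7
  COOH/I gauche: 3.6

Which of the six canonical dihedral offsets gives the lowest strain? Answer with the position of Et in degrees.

Et at 0° (eclipsed): COOH(0°)/Et(0°) eclipsed 14.0; H(120°)/I(120°) eclipsed 6.6; CH2Cl(240°)/OCH3(240°) eclipsed 10.7 → 31.3 kJ/mol.
Et at 60° (staggered): COOH(0°)/Et(60°) gauche 4.5; COOH(0°)/OCH3(300°) gauche 3.2; CH2Cl(240°)/I(180°) gauche 4.8; CH2Cl(240°)/OCH3(300°) gauche 3.7 → 16.2 kJ/mol.
Et at 120° (eclipsed): COOH(0°)/OCH3(0°) eclipsed 9.3; H(120°)/Et(120°) eclipsed 6.5; CH2Cl(240°)/I(240°) eclipsed 12.6 → 28.4 kJ/mol.
Et at 180° (staggered): COOH(0°)/I(300°) gauche 3.6; COOH(0°)/OCH3(60°) gauche 3.2; CH2Cl(240°)/Et(180°) gauche 4.4; CH2Cl(240°)/I(300°) gauche 4.8 → 16.0 kJ/mol.
Et at 240° (eclipsed): COOH(0°)/I(0°) eclipsed 12.6; H(120°)/OCH3(120°) eclipsed 5.3; CH2Cl(240°)/Et(240°) eclipsed 13.0 → 30.9 kJ/mol.
Et at 300° (staggered): COOH(0°)/Et(300°) gauche 4.5; COOH(0°)/I(60°) gauche 3.6; CH2Cl(240°)/Et(300°) gauche 4.4; CH2Cl(240°)/OCH3(180°) gauche 3.7 → 16.2 kJ/mol.
The minimum (16.0 kJ/mol) occurs with Et at 180°.

180°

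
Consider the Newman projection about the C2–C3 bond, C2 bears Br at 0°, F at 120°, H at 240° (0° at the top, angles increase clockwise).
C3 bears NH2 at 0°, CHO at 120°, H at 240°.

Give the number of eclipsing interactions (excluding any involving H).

2

Non-H eclipsing pairs: Br(0°)/NH2(0°); F(120°)/CHO(120°) — 2 interactions.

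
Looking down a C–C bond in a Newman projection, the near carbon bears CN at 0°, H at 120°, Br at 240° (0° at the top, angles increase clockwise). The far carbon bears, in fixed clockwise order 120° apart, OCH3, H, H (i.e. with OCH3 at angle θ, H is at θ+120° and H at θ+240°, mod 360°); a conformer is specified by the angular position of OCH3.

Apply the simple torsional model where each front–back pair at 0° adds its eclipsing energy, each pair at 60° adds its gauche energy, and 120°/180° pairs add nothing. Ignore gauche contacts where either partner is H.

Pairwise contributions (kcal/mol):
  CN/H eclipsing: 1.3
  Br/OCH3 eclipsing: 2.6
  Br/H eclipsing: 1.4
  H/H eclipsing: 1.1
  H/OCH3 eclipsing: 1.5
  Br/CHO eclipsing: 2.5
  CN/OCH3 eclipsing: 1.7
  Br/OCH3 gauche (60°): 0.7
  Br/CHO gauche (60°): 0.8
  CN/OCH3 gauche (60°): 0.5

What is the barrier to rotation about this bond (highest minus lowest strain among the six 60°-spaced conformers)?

4.5 kcal/mol

OCH3 at 0° is eclipsed. CN at 0° is eclipsed with OCH3 at 0° (1.7); H at 120° is eclipsed with H at 120° (1.1); Br at 240° is eclipsed with H at 240° (1.4). Total 4.2 kcal/mol.
OCH3 at 60° is staggered. CN at 0° is gauche with OCH3 at 60° (0.5). Total 0.5 kcal/mol.
OCH3 at 120° is eclipsed. CN at 0° is eclipsed with H at 0° (1.3); H at 120° is eclipsed with OCH3 at 120° (1.5); Br at 240° is eclipsed with H at 240° (1.4). Total 4.2 kcal/mol.
OCH3 at 180° is staggered. Br at 240° is gauche with OCH3 at 180° (0.7). Total 0.7 kcal/mol.
OCH3 at 240° is eclipsed. CN at 0° is eclipsed with H at 0° (1.3); H at 120° is eclipsed with H at 120° (1.1); Br at 240° is eclipsed with OCH3 at 240° (2.6). Total 5.0 kcal/mol.
OCH3 at 300° is staggered. CN at 0° is gauche with OCH3 at 300° (0.5); Br at 240° is gauche with OCH3 at 300° (0.7). Total 1.2 kcal/mol.
Max at 240° (5.0 kcal/mol), min at 60° (0.5 kcal/mol); barrier = 4.5 kcal/mol.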